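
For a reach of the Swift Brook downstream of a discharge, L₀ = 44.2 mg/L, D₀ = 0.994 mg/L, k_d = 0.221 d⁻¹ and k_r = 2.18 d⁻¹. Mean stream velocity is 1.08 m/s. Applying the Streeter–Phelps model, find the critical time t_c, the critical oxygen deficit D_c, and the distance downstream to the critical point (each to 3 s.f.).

t_c ≈ 1.05 d; D_c ≈ 3.55 mg/L; x_c ≈ 98.4 km

With k_r/k_d = 9.864 and 1 − D₀(k_r−k_d)/(k_d L₀) = 0.8007,
t_c = ln(9.864 × 0.8007) / (2.18 − 0.221) = ln(7.898) / 1.959 = 2.067/1.959 = 1.055 d.
D_c = (k_d/k_r) L₀ e^(−k_d t_c) = (0.221/2.18) × 44.2 × e^(−0.221×1.055) = 0.1014 × 44.2 × 0.7920 = 3.549 mg/L.
x_c = v t_c = 1.08 m/s × 1.055 d × 86400 s/d = 98440 m ≈ 98.4 km.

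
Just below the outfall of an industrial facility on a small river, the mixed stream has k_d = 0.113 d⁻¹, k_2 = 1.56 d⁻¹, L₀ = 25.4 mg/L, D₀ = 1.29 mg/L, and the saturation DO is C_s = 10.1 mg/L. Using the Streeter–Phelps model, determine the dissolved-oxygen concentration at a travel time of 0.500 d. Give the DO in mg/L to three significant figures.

k_d L₀/(k_2−k_d) = 0.113×25.4/(1.56−0.113) = 2.870/1.447 = 1.984 mg/L.
e^(−k_d t) = e^(−0.113×0.5000) = 0.9451; e^(−k_2 t) = e^(−1.56×0.5000) = 0.4584.
D = 1.984 × (0.9451 − 0.4584) + 1.29 × 0.4584 = 0.9653 + 0.5913 = 1.557 mg/L.
DO = C_s − D = 10.1 − 1.557 = 8.543 mg/L.

DO ≈ 8.54 mg/L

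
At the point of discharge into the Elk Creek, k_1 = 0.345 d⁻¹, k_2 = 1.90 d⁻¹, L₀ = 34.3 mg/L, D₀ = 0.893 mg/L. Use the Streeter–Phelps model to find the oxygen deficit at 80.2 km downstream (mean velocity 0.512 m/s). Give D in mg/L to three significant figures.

Travel time t = x/v = 80.2 km / (0.512 m/s) = 80200 m / 0.512 m/s = 156600 s = 1.813 d.
k_1 L₀/(k_2−k_1) = 0.345×34.3/(1.90−0.345) = 11.83/1.555 = 7.610 mg/L.
e^(−k_1 t) = e^(−0.345×1.813) = 0.5350; e^(−k_2 t) = e^(−1.90×1.813) = 0.03192.
D = 7.610 × (0.5350 − 0.03192) + 0.893 × 0.03192 = 3.829 + 0.02850 = 3.857 mg/L.

D ≈ 3.86 mg/L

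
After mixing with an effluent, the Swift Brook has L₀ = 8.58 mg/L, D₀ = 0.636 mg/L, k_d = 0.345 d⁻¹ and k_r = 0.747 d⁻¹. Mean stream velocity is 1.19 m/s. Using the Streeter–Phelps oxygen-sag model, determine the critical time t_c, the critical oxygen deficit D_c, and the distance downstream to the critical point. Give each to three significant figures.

With k_r/k_d = 2.165 and 1 − D₀(k_r−k_d)/(k_d L₀) = 0.9136,
t_c = ln(2.165 × 0.9136) / (0.747 − 0.345) = ln(1.978) / 0.4020 = 0.6822/0.4020 = 1.697 d.
L(t_c) = L₀ e^(−k_d t_c) = 8.58 × 0.5568 = 4.778 mg/L, and at the critical point k_r D_c = k_d L, so D_c = (0.345/0.747) × 4.778 = 2.207 mg/L.
x_c = v t_c = 1.19 m/s × 1.697 d × 86400 s/d = 174500 m ≈ 174 km.

t_c ≈ 1.70 d; D_c ≈ 2.21 mg/L; x_c ≈ 174 km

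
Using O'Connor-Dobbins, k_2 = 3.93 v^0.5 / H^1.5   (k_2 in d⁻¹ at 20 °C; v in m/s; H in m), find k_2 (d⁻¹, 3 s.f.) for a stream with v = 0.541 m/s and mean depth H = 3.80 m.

k_2 ≈ 0.390 d⁻¹

k_2 = 3.93 × 0.541^0.5 / 3.80^1.5 = 3.93 × 0.7355 / 7.408 = 0.3902 d⁻¹.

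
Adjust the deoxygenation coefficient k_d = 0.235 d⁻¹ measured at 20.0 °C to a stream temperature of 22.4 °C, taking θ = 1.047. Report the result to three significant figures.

k_d ≈ 0.262 d⁻¹

k_d(T₂) = k_d(T₁) · θ^(T₂−T₁) = 0.235 × 1.047^(22.4−20.0)
= 0.235 × 1.047^2.40 = 0.235 × 1.117 = 0.2624 d⁻¹.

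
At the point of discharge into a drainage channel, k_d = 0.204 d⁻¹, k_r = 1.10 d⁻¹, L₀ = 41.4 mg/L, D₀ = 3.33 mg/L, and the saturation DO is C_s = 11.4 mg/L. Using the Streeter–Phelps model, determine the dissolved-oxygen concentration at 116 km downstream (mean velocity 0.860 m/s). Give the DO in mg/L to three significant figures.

DO ≈ 5.64 mg/L

Travel time t = x/v = 116 km / (0.860 m/s) = 116000 m / 0.860 m/s = 134900 s = 1.561 d.
k_d L₀/(k_r−k_d) = 0.204×41.4/(1.10−0.204) = 8.446/0.8960 = 9.426 mg/L.
e^(−k_d t) = e^(−0.204×1.561) = 0.7273; e^(−k_r t) = e^(−1.10×1.561) = 0.1796.
D = 9.426 × (0.7273 − 0.1796) + 3.33 × 0.1796 = 5.163 + 0.5979 = 5.760 mg/L.
DO = C_s − D = 11.4 − 5.760 = 5.640 mg/L.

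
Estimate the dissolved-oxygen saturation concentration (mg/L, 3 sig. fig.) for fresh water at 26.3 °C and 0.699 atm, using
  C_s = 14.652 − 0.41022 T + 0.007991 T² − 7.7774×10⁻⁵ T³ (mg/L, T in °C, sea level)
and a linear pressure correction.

C_s ≈ 5.58 mg/L

At sea level: C_s = 14.652 − 0.41022×26.3 + 0.007991×26.3² − 7.7774×10⁻⁵×26.3³ = 7.976 mg/L.
Pressure correction: C_s' = 7.976 × 0.699 = 5.575 mg/L.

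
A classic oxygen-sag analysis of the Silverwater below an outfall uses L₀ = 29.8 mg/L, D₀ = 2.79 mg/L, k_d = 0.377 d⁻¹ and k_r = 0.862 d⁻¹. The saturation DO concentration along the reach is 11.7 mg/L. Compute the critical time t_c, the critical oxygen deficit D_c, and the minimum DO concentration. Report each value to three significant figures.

At the critical point dD/dt = 0, so k_d L₀ e^(−k_d t) = k_r D. Substituting D(t) from the Streeter–Phelps equation and solving for t gives
t_c = ln[(k_r/k_d)(1 − D₀(k_r−k_d)/(k_d L₀))] / (k_r−k_d).
Here k_r−k_d = 0.4850 d⁻¹ and 1 − D₀(k_r−k_d)/(k_d L₀) = 1 − 2.79×0.4850/(0.377×29.8) = 0.8796, so
t_c = ln(2.286 × 0.8796) / 0.4850 = 0.6987 / 0.4850 = 1.441 d.
L(t_c) = L₀ e^(−k_d t_c) = 29.8 × 0.5809 = 17.31 mg/L, and at the critical point k_r D_c = k_d L, so D_c = (0.377/0.862) × 17.31 = 7.572 mg/L.
Minimum DO = C_s − D_c = 11.7 − 7.572 = 4.128 mg/L.

t_c ≈ 1.44 d; D_c ≈ 7.57 mg/L; min DO ≈ 4.13 mg/L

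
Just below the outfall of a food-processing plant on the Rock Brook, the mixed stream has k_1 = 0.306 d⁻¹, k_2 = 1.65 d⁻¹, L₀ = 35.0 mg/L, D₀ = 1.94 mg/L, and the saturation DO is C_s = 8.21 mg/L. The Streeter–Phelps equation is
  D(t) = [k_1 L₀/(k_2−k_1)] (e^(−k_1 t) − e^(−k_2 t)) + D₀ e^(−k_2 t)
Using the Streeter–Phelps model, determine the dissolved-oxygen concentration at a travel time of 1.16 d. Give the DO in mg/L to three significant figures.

DO ≈ 3.51 mg/L

k_1 L₀/(k_2−k_1) = 0.306×35.0/(1.65−0.306) = 10.71/1.344 = 7.969 mg/L.
e^(−k_1 t) = e^(−0.306×1.160) = 0.7012; e^(−k_2 t) = e^(−1.65×1.160) = 0.1475.
D = 7.969 × (0.7012 − 0.1475) + 1.94 × 0.1475 = 4.412 + 0.2861 = 4.699 mg/L.
DO = C_s − D = 8.21 − 4.699 = 3.511 mg/L.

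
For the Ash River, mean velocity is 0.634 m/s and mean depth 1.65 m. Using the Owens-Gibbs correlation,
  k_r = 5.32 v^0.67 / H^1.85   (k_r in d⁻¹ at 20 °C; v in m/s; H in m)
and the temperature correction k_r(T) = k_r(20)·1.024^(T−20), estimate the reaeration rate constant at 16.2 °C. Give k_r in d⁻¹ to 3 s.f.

k_r ≈ 1.42 d⁻¹

k_r(20) = 5.32 × 0.634^0.67 / 1.65^1.85 = 5.32 × 0.7369 / 2.525 = 1.552 d⁻¹.
k_r(16.2) = 1.552 × 1.024^(16.2−20) = 1.552 × 0.9138 = 1.418 d⁻¹.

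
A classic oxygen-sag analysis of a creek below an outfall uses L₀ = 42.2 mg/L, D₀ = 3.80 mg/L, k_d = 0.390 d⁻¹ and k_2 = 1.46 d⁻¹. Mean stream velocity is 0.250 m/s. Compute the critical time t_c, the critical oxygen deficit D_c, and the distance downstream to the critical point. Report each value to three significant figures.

t_c = [1/(k_2−k_d)] ln[(k_2/k_d)(1 − D₀(k_2−k_d)/(k_d L₀))]
= [1/(1.46−0.390)] ln[(1.46/0.390)(1 − 3.80×1.070/(0.390×42.2))]
= (1/1.070) ln[3.744 × 0.7529] = 0.9346 × ln(2.819) = 0.9346 × 1.036 = 0.9685 d.
D_c = (k_d/k_2) L₀ e^(−k_d t_c) = (0.390/1.46) × 42.2 × e^(−0.390×0.9685) = 0.2671 × 42.2 × 0.6854 = 7.727 mg/L.
x_c = v t_c = 0.250 m/s × 0.9685 d × 86400 s/d = 20920 m ≈ 20.9 km.

t_c ≈ 0.968 d; D_c ≈ 7.73 mg/L; x_c ≈ 20.9 km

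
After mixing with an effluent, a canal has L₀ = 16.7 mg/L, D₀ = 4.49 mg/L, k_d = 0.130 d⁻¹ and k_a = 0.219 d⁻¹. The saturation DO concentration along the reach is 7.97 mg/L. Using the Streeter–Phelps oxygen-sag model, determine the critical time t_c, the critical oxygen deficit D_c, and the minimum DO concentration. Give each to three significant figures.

t_c ≈ 3.57 d; D_c ≈ 6.23 mg/L; min DO ≈ 1.74 mg/L

t_c = [1/(k_a−k_d)] ln[(k_a/k_d)(1 − D₀(k_a−k_d)/(k_d L₀))]
= [1/(0.219−0.130)] ln[(0.219/0.130)(1 − 4.49×0.08900/(0.130×16.7))]
= (1/0.08900) ln[1.685 × 0.8159] = 11.24 × ln(1.375) = 11.24 × 0.3181 = 3.574 d.
D_c = (k_d/k_a) L₀ e^(−k_d t_c) = (0.130/0.219) × 16.7 × e^(−0.130×3.574) = 0.5936 × 16.7 × 0.6283 = 6.229 mg/L.
Minimum DO = C_s − D_c = 7.97 − 6.229 = 1.741 mg/L.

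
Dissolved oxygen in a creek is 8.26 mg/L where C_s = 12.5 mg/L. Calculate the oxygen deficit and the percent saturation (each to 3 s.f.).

D = C_s − C = 12.5 − 8.26 = 4.24 mg/L.
% saturation = 8.26/12.5 × 100 = 66.1 %.

D ≈ 4.24 mg/L; 66.1 % saturation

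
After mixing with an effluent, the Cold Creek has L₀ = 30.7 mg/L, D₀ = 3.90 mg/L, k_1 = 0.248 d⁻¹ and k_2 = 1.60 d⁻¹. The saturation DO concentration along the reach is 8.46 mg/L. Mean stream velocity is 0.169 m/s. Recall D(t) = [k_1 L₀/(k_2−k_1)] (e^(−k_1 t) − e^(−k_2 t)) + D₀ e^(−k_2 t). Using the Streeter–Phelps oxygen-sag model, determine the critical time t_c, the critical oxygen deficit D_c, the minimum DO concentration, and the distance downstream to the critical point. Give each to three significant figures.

t_c ≈ 0.507 d; D_c ≈ 4.20 mg/L; min DO ≈ 4.26 mg/L; x_c ≈ 7.40 km

t_c = [1/(k_2−k_1)] ln[(k_2/k_1)(1 − D₀(k_2−k_1)/(k_1 L₀))]
= [1/(1.60−0.248)] ln[(1.60/0.248)(1 − 3.90×1.352/(0.248×30.7))]
= (1/1.352) ln[6.452 × 0.3074] = 0.7396 × ln(1.984) = 0.7396 × 0.6849 = 0.5066 d.
D_c = (k_1/k_2) L₀ e^(−k_1 t_c) = (0.248/1.60) × 30.7 × e^(−0.248×0.5066) = 0.1550 × 30.7 × 0.8819 = 4.197 mg/L.
Minimum DO = C_s − D_c = 8.46 − 4.197 = 4.263 mg/L.
x_c = v t_c = 0.169 m/s × 0.5066 d × 86400 s/d = 7397 m ≈ 7.40 km.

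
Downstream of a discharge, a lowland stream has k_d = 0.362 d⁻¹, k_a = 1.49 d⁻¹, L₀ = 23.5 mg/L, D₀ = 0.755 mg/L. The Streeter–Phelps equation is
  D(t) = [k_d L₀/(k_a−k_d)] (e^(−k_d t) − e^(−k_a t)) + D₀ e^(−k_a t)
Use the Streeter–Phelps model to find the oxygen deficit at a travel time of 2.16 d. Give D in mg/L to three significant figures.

D ≈ 3.18 mg/L

k_d L₀/(k_a−k_d) = 0.362×23.5/(1.49−0.362) = 8.507/1.128 = 7.542 mg/L.
e^(−k_d t) = e^(−0.362×2.160) = 0.4575; e^(−k_a t) = e^(−1.49×2.160) = 0.04002.
D = 7.542 × (0.4575 − 0.04002) + 0.755 × 0.04002 = 3.149 + 0.03021 = 3.179 mg/L.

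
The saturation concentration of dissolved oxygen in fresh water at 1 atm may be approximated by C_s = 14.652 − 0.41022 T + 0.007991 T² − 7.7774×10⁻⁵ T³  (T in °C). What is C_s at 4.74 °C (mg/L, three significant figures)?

C_s = 14.652 − 0.41022×4.74 + 0.007991×4.74² − 7.7774×10⁻⁵×4.74³ = 12.88 mg/L.

C_s ≈ 12.9 mg/L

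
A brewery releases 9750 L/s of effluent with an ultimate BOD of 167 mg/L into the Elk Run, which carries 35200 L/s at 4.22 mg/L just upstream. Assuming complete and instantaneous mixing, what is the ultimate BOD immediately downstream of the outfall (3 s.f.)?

39.5 mg/L

Flow-weighted mixing: C = (Q_r C_r + Q_w C_w)/(Q_r + Q_w)
= (35200×4.22 + 9750×167)/(35200 + 9750) = 1.777×10^6/44950 = 39.53 mg/L.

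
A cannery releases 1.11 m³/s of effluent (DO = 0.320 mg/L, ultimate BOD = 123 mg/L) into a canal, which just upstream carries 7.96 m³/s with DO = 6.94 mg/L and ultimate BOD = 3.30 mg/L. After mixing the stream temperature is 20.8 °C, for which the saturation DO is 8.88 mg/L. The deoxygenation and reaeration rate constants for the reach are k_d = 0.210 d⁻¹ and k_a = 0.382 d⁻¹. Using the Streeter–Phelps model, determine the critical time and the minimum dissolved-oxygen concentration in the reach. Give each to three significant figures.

t_c ≈ 2.70 d; minimum DO ≈ 3.28 mg/L

Mixed DO = (7.96×6.94 + 1.11×0.320)/(7.96+1.11) = 55.60/9.070 = 6.130 mg/L.
Mixed L₀ = (7.96×3.30 + 1.11×123)/(9.070) = 162.8/9.070 = 17.95 mg/L.
Initial deficit D₀ = C_s − DO₀ = 8.88 − 6.130 = 2.750 mg/L.
t_c = (1/0.1720) ln[(0.382/0.210)(1 − 2.750×0.1720/(0.210×17.95))] = 5.814 × ln(1.591) = 2.699 d.
D_c = (0.210/0.382) × 17.95 × e^(−0.210×2.699) = 0.5497 × 17.95 × 0.5674 = 5.598 mg/L.
Minimum DO = 8.88 − 5.598 = 3.282 mg/L.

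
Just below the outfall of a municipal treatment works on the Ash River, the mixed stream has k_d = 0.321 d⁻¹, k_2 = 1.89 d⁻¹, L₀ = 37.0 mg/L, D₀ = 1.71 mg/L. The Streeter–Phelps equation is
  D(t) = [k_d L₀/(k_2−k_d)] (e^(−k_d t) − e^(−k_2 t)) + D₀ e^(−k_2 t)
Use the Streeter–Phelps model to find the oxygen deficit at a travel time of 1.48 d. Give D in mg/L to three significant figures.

D ≈ 4.35 mg/L

k_d L₀/(k_2−k_d) = 0.321×37.0/(1.89−0.321) = 11.88/1.569 = 7.570 mg/L.
e^(−k_d t) = e^(−0.321×1.480) = 0.6218; e^(−k_2 t) = e^(−1.89×1.480) = 0.06098.
D = 7.570 × (0.6218 − 0.06098) + 1.71 × 0.06098 = 4.246 + 0.1043 = 4.350 mg/L.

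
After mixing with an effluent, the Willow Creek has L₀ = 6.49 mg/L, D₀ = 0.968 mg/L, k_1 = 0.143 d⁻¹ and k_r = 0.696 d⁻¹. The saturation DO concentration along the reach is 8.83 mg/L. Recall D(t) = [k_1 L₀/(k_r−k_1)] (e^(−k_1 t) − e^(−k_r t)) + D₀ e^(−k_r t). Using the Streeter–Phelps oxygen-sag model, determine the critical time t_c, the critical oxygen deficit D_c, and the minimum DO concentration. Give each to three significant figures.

t_c = [1/(k_r−k_1)] ln[(k_r/k_1)(1 − D₀(k_r−k_1)/(k_1 L₀))]
= [1/(0.696−0.143)] ln[(0.696/0.143)(1 − 0.968×0.5530/(0.143×6.49))]
= (1/0.5530) ln[4.867 × 0.4232] = 1.808 × ln(2.060) = 1.808 × 0.7226 = 1.307 d.
L(t_c) = L₀ e^(−k_1 t_c) = 6.49 × 0.8296 = 5.384 mg/L, and at the critical point k_r D_c = k_1 L, so D_c = (0.143/0.696) × 5.384 = 1.106 mg/L.
Minimum DO = C_s − D_c = 8.83 − 1.106 = 7.724 mg/L.

t_c ≈ 1.31 d; D_c ≈ 1.11 mg/L; min DO ≈ 7.72 mg/L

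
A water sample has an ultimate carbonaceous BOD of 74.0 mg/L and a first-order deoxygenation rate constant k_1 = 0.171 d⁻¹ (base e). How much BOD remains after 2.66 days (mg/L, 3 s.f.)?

L_t = L₀ e^(−k_1 t) = 74.0 × e^(−0.171×2.66) = 74.0 × 0.6345 = 46.96 mg/L.

L ≈ 47.0 mg/L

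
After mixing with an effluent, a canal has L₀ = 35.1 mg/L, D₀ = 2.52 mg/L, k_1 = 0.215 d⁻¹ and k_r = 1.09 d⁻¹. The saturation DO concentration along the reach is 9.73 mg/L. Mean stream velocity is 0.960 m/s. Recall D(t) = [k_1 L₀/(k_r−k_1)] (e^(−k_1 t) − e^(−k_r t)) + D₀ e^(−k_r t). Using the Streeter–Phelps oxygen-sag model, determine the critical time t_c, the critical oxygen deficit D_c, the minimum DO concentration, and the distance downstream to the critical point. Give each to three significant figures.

t_c ≈ 1.46 d; D_c ≈ 5.06 mg/L; min DO ≈ 4.67 mg/L; x_c ≈ 121 km

At the critical point dD/dt = 0, so k_1 L₀ e^(−k_1 t) = k_r D. Substituting D(t) from the Streeter–Phelps equation and solving for t gives
t_c = ln[(k_r/k_1)(1 − D₀(k_r−k_1)/(k_1 L₀))] / (k_r−k_1).
Here k_r−k_1 = 0.8750 d⁻¹ and 1 − D₀(k_r−k_1)/(k_1 L₀) = 1 − 2.52×0.8750/(0.215×35.1) = 0.7078, so
t_c = ln(5.070 × 0.7078) / 0.8750 = 1.278 / 0.8750 = 1.460 d.
L(t_c) = L₀ e^(−k_1 t_c) = 35.1 × 0.7306 = 25.64 mg/L, and at the critical point k_r D_c = k_1 L, so D_c = (0.215/1.09) × 25.64 = 5.058 mg/L.
Minimum DO = C_s − D_c = 9.73 − 5.058 = 4.672 mg/L.
x_c = v t_c = 0.960 m/s × 1.460 d × 86400 s/d = 121100 m ≈ 121 km.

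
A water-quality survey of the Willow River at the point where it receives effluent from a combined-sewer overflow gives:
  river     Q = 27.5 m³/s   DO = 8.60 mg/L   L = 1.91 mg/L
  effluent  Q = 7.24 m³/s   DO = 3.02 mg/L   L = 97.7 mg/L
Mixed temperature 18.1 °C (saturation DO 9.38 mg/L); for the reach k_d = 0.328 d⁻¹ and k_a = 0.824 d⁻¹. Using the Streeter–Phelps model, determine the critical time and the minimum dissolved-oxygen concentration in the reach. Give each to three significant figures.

t_c ≈ 1.57 d; minimum DO ≈ 4.17 mg/L

Mixed DO = (27.5×8.60 + 7.24×3.02)/(27.5+7.24) = 258.4/34.74 = 7.437 mg/L.
Mixed L₀ = (27.5×1.91 + 7.24×97.7)/(34.74) = 759.9/34.74 = 21.87 mg/L.
Initial deficit D₀ = C_s − DO₀ = 9.38 − 7.437 = 1.943 mg/L.
t_c = (1/0.4960) ln[(0.824/0.328)(1 − 1.943×0.4960/(0.328×21.87))] = 2.016 × ln(2.175) = 1.566 d.
D_c = (0.328/0.824) × 21.87 × e^(−0.328×1.566) = 0.3981 × 21.87 × 0.5982 = 5.209 mg/L.
Minimum DO = 9.38 − 5.209 = 4.171 mg/L.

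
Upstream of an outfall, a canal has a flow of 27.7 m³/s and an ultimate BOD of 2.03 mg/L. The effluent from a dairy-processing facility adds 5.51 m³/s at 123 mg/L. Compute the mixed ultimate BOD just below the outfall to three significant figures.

Flow-weighted mixing: C = (Q_r C_r + Q_w C_w)/(Q_r + Q_w)
= (27.7×2.03 + 5.51×123)/(27.7 + 5.51) = 734.0/33.21 = 22.10 mg/L.

22.1 mg/L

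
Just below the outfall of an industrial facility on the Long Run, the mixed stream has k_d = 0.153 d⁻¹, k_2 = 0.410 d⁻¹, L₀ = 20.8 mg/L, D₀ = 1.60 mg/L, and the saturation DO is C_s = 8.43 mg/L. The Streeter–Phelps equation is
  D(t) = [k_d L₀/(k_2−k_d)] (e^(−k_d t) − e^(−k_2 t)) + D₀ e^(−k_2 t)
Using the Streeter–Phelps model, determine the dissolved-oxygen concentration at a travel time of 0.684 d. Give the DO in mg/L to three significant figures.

DO ≈ 5.42 mg/L

k_d L₀/(k_2−k_d) = 0.153×20.8/(0.410−0.153) = 3.182/0.2570 = 12.38 mg/L.
e^(−k_d t) = e^(−0.153×0.6840) = 0.9006; e^(−k_2 t) = e^(−0.410×0.6840) = 0.7555.
D = 12.38 × (0.9006 − 0.7555) + 1.60 × 0.7555 = 1.798 + 1.209 = 3.007 mg/L.
DO = C_s − D = 8.43 − 3.007 = 5.423 mg/L.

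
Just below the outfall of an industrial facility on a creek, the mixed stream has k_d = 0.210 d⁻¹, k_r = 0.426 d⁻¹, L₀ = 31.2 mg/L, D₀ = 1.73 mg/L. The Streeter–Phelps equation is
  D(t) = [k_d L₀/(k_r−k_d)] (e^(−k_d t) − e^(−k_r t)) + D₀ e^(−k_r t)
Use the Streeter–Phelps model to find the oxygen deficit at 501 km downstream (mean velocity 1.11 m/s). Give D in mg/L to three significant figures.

Travel time t = x/v = 501 km / (1.11 m/s) = 501000 m / 1.11 m/s = 451400 s = 5.224 d.
k_d L₀/(k_r−k_d) = 0.210×31.2/(0.426−0.210) = 6.552/0.2160 = 30.33 mg/L.
e^(−k_d t) = e^(−0.210×5.224) = 0.3339; e^(−k_r t) = e^(−0.426×5.224) = 0.1080.
D = 30.33 × (0.3339 − 0.1080) + 1.73 × 0.1080 = 6.850 + 0.1869 = 7.037 mg/L.

D ≈ 7.04 mg/L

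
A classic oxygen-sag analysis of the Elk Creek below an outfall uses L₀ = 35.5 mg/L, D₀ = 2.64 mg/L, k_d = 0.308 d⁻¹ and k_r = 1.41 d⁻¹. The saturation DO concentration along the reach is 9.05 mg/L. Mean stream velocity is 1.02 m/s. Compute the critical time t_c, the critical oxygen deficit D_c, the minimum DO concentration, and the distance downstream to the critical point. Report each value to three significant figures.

t_c ≈ 1.10 d; D_c ≈ 5.53 mg/L; min DO ≈ 3.52 mg/L; x_c ≈ 96.9 km

t_c = [1/(k_r−k_d)] ln[(k_r/k_d)(1 − D₀(k_r−k_d)/(k_d L₀))]
= [1/(1.41−0.308)] ln[(1.41/0.308)(1 − 2.64×1.102/(0.308×35.5))]
= (1/1.102) ln[4.578 × 0.7339] = 0.9074 × ln(3.360) = 0.9074 × 1.212 = 1.100 d.
L(t_c) = L₀ e^(−k_d t_c) = 35.5 × 0.7127 = 25.30 mg/L, and at the critical point k_r D_c = k_d L, so D_c = (0.308/1.41) × 25.30 = 5.527 mg/L.
Minimum DO = C_s − D_c = 9.05 − 5.527 = 3.523 mg/L.
x_c = v t_c = 1.02 m/s × 1.100 d × 86400 s/d = 96920 m ≈ 96.9 km.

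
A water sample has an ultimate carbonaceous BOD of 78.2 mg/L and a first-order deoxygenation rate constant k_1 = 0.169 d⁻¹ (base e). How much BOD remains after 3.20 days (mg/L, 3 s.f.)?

L ≈ 45.5 mg/L

L_t = L₀ e^(−k_1 t) = 78.2 × e^(−0.169×3.20) = 78.2 × 0.5823 = 45.53 mg/L.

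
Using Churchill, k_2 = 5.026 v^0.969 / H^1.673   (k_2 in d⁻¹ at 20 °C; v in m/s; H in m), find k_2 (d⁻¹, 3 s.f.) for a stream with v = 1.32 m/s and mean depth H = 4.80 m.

k_2 ≈ 0.477 d⁻¹

k_2 = 5.026 × 1.32^0.969 / 4.80^1.673 = 5.026 × 1.309 / 13.79 = 0.4768 d⁻¹.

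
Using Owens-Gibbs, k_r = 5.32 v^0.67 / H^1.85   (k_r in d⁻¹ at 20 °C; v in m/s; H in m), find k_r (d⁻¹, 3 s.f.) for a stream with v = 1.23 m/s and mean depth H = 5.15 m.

k_r ≈ 0.295 d⁻¹

k_r = 5.32 × 1.23^0.67 / 5.15^1.85 = 5.32 × 1.149 / 20.74 = 0.2946 d⁻¹.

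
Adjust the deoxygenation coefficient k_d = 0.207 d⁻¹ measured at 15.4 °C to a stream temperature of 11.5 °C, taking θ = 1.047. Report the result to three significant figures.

k_d(T₂) = k_d(T₁) · θ^(T₂−T₁) = 0.207 × 1.047^(11.5−15.4)
= 0.207 × 1.047^-3.90 = 0.207 × 0.8360 = 0.1731 d⁻¹.

k_d ≈ 0.173 d⁻¹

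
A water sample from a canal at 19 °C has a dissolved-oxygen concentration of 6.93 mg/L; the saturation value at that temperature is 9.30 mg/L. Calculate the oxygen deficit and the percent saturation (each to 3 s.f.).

D = C_s − C = 9.30 − 6.93 = 2.37 mg/L.
% saturation = 6.93/9.30 × 100 = 74.5 %.

D ≈ 2.37 mg/L; 74.5 % saturation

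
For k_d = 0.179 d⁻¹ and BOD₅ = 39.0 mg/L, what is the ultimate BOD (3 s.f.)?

BOD₅ = L₀(1 − e^(−5k_d)) ⇒ L₀ = BOD₅ / (1 − e^(−5×0.179))
= 39.0 / (1 − 0.4086) = 39.0 / 0.5914 = 65.95 mg/L.

L₀ ≈ 65.9 mg/L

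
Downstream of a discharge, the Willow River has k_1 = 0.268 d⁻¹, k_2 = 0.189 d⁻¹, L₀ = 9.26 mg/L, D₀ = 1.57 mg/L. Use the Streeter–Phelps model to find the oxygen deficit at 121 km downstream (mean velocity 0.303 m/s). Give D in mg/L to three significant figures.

Travel time t = x/v = 121 km / (0.303 m/s) = 121000 m / 0.303 m/s = 399300 s = 4.622 d.
k_1 L₀/(k_2−k_1) = 0.268×9.26/(0.189−0.268) = 2.482/-0.07900 = -31.41 mg/L.
e^(−k_1 t) = e^(−0.268×4.622) = 0.2898; e^(−k_2 t) = e^(−0.189×4.622) = 0.4175.
D = -31.41 × (0.2898 − 0.4175) + 1.57 × 0.4175 = 4.012 + 0.6554 = 4.667 mg/L.

D ≈ 4.67 mg/L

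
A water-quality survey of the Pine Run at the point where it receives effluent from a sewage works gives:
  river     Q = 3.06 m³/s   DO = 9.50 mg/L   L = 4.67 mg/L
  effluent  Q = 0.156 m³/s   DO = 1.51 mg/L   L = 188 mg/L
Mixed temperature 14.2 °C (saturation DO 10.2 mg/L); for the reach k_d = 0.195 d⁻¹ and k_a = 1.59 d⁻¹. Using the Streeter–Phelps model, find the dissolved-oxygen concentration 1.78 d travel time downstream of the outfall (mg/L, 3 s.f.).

Mixed DO = (3.06×9.50 + 0.156×1.51)/(3.06+0.156) = 29.31/3.216 = 9.112 mg/L.
Mixed L₀ = (3.06×4.67 + 0.156×188)/(3.216) = 43.62/3.216 = 13.56 mg/L.
Initial deficit D₀ = C_s − DO₀ = 10.2 − 9.112 = 1.088 mg/L.
D(1.78) = [0.195×13.56/(1.59−0.195)](e^(−0.195×1.78) − e^(−1.59×1.78)) + 1.088 e^(−1.59×1.78)
= 1.896 × (0.7067 − 0.05900) + 1.088 × 0.05900 = 1.292 mg/L.
DO = 10.2 − 1.292 = 8.908 mg/L.

DO ≈ 8.91 mg/L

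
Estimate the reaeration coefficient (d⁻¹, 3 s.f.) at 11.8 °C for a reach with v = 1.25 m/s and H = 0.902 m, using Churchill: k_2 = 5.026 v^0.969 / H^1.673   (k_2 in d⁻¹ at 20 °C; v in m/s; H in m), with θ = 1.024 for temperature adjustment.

k_2 ≈ 6.10 d⁻¹

k_2(20) = 5.026 × 1.25^0.969 / 0.902^1.673 = 5.026 × 1.241 / 0.8415 = 7.414 d⁻¹.
k_2(11.8) = 7.414 × 1.024^(11.8−20) = 7.414 × 0.8233 = 6.104 d⁻¹.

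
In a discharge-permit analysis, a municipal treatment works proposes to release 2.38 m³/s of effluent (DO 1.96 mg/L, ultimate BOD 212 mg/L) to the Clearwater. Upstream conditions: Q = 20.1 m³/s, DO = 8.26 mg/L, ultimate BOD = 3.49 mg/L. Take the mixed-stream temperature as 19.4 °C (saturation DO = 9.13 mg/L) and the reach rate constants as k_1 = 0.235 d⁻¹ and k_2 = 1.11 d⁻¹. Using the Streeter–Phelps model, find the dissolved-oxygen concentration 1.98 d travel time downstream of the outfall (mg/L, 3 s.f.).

Mixed DO = (20.1×8.26 + 2.38×1.96)/(20.1+2.38) = 170.7/22.48 = 7.593 mg/L.
Mixed L₀ = (20.1×3.49 + 2.38×212)/(22.48) = 574.7/22.48 = 25.57 mg/L.
Initial deficit D₀ = C_s − DO₀ = 9.13 − 7.593 = 1.537 mg/L.
D(1.98) = [0.235×25.57/(1.11−0.235)](e^(−0.235×1.98) − e^(−1.11×1.98)) + 1.537 e^(−1.11×1.98)
= 6.866 × (0.6279 − 0.1110) + 1.537 × 0.1110 = 3.720 mg/L.
DO = 9.13 − 3.720 = 5.410 mg/L.

DO ≈ 5.41 mg/L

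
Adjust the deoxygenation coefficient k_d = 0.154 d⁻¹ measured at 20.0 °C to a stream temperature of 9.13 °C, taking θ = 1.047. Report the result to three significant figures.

k_d ≈ 0.0935 d⁻¹

k_d(T₂) = k_d(T₁) · θ^(T₂−T₁) = 0.154 × 1.047^(9.13−20.0)
= 0.154 × 1.047^-10.9 = 0.154 × 0.6070 = 0.09348 d⁻¹.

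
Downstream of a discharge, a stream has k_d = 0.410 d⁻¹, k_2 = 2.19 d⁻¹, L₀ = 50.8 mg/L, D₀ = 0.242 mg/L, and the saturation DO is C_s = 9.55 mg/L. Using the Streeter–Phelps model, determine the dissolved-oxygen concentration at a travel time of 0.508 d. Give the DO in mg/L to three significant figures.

DO ≈ 3.82 mg/L

k_d L₀/(k_2−k_d) = 0.410×50.8/(2.19−0.410) = 20.83/1.780 = 11.70 mg/L.
e^(−k_d t) = e^(−0.410×0.5080) = 0.8120; e^(−k_2 t) = e^(−2.19×0.5080) = 0.3287.
D = 11.70 × (0.8120 − 0.3287) + 0.242 × 0.3287 = 5.655 + 0.07955 = 5.734 mg/L.
DO = C_s − D = 9.55 − 5.734 = 3.816 mg/L.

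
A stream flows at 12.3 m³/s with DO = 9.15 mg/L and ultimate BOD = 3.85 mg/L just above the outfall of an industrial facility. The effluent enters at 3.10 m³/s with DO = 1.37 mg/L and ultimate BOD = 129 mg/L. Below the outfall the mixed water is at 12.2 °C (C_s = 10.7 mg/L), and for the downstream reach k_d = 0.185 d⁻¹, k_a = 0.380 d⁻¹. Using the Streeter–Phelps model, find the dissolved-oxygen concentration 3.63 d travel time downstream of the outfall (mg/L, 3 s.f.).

Mixed DO = (12.3×9.15 + 3.10×1.37)/(12.3+3.10) = 116.8/15.40 = 7.584 mg/L.
Mixed L₀ = (12.3×3.85 + 3.10×129)/(15.40) = 447.3/15.40 = 29.04 mg/L.
Initial deficit D₀ = C_s − DO₀ = 10.7 − 7.584 = 3.116 mg/L.
D(3.63) = [0.185×29.04/(0.380−0.185)](e^(−0.185×3.63) − e^(−0.380×3.63)) + 3.116 e^(−0.380×3.63)
= 27.55 × (0.5109 − 0.2517) + 3.116 × 0.2517 = 7.926 mg/L.
DO = 10.7 − 7.926 = 2.774 mg/L.

DO ≈ 2.77 mg/L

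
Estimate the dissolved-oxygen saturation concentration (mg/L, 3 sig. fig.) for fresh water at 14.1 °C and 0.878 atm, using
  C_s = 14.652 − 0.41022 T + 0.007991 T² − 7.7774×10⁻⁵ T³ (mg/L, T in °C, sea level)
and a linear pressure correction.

C_s ≈ 8.99 mg/L

At sea level: C_s = 14.652 − 0.41022×14.1 + 0.007991×14.1² − 7.7774×10⁻⁵×14.1³ = 10.24 mg/L.
Pressure correction: C_s' = 10.24 × 0.878 = 8.989 mg/L.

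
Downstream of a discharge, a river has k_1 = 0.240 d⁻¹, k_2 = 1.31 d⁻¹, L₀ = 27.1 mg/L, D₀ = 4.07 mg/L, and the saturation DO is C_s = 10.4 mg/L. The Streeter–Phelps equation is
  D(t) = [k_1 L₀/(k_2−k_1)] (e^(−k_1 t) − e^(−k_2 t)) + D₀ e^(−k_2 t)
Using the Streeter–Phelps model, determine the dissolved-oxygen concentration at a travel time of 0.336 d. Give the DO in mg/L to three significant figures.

DO ≈ 6.09 mg/L

k_1 L₀/(k_2−k_1) = 0.240×27.1/(1.31−0.240) = 6.504/1.070 = 6.079 mg/L.
e^(−k_1 t) = e^(−0.240×0.3360) = 0.9225; e^(−k_2 t) = e^(−1.31×0.3360) = 0.6439.
D = 6.079 × (0.9225 − 0.6439) + 4.07 × 0.6439 = 1.693 + 2.621 = 4.314 mg/L.
DO = C_s − D = 10.4 − 4.314 = 6.086 mg/L.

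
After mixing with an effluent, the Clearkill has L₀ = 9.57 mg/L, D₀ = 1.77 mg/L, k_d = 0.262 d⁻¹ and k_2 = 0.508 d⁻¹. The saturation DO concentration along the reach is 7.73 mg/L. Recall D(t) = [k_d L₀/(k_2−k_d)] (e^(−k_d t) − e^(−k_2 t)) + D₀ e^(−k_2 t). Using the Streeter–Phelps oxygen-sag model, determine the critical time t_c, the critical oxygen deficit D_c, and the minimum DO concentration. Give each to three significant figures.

With k_2/k_d = 1.939 and 1 − D₀(k_2−k_d)/(k_d L₀) = 0.8263,
t_c = ln(1.939 × 0.8263) / (0.508 − 0.262) = ln(1.602) / 0.2460 = 0.4714/0.2460 = 1.916 d.
D_c = (k_d/k_2) L₀ e^(−k_d t_c) = (0.262/0.508) × 9.57 × e^(−0.262×1.916) = 0.5157 × 9.57 × 0.6053 = 2.988 mg/L.
Minimum DO = C_s − D_c = 7.73 − 2.988 = 4.742 mg/L.

t_c ≈ 1.92 d; D_c ≈ 2.99 mg/L; min DO ≈ 4.74 mg/L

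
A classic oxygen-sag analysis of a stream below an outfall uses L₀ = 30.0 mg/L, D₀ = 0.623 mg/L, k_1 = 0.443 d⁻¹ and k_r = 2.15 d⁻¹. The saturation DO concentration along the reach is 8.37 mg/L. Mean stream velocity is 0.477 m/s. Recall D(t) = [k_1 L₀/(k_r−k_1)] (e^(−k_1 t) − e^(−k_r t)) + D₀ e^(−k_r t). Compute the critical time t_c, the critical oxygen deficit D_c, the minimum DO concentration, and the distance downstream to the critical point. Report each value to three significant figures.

t_c ≈ 0.877 d; D_c ≈ 4.19 mg/L; min DO ≈ 4.18 mg/L; x_c ≈ 36.1 km

t_c = [1/(k_r−k_1)] ln[(k_r/k_1)(1 − D₀(k_r−k_1)/(k_1 L₀))]
= [1/(2.15−0.443)] ln[(2.15/0.443)(1 − 0.623×1.707/(0.443×30.0))]
= (1/1.707) ln[4.853 × 0.9200] = 0.5858 × ln(4.465) = 0.5858 × 1.496 = 0.8765 d.
L(t_c) = L₀ e^(−k_1 t_c) = 30.0 × 0.6782 = 20.35 mg/L, and at the critical point k_r D_c = k_1 L, so D_c = (0.443/2.15) × 20.35 = 4.192 mg/L.
Minimum DO = C_s − D_c = 8.37 − 4.192 = 4.178 mg/L.
x_c = v t_c = 0.477 m/s × 0.8765 d × 86400 s/d = 36120 m ≈ 36.1 km.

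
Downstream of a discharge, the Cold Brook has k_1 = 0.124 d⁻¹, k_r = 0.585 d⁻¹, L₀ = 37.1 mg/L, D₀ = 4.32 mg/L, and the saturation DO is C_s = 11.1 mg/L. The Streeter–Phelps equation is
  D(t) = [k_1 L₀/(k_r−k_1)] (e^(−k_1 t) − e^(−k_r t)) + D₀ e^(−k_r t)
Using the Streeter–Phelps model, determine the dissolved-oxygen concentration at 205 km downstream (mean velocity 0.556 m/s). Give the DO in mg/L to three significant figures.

Travel time t = x/v = 205 km / (0.556 m/s) = 205000 m / 0.556 m/s = 368700 s = 4.267 d.
k_1 L₀/(k_r−k_1) = 0.124×37.1/(0.585−0.124) = 4.600/0.4610 = 9.979 mg/L.
e^(−k_1 t) = e^(−0.124×4.267) = 0.5891; e^(−k_r t) = e^(−0.585×4.267) = 0.08238.
D = 9.979 × (0.5891 − 0.08238) + 4.32 × 0.08238 = 5.057 + 0.3559 = 5.413 mg/L.
DO = C_s − D = 11.1 − 5.413 = 5.687 mg/L.

DO ≈ 5.69 mg/L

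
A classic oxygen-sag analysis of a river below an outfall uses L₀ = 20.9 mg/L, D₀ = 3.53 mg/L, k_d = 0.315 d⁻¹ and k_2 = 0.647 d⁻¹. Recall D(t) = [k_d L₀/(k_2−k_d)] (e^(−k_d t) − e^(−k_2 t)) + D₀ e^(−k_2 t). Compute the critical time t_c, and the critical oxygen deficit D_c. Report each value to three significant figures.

With k_2/k_d = 2.054 and 1 − D₀(k_2−k_d)/(k_d L₀) = 0.8220,
t_c = ln(2.054 × 0.8220) / (0.647 − 0.315) = ln(1.688) / 0.3320 = 0.5237/0.3320 = 1.578 d.
D_c = (k_d/k_2) L₀ e^(−k_d t_c) = (0.315/0.647) × 20.9 × e^(−0.315×1.578) = 0.4869 × 20.9 × 0.6084 = 6.191 mg/L.

t_c ≈ 1.58 d; D_c ≈ 6.19 mg/L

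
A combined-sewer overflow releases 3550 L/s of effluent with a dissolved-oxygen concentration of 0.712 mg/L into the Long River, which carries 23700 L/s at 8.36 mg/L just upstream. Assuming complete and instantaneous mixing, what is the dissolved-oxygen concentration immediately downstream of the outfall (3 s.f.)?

Flow-weighted mixing: C = (Q_r C_r + Q_w C_w)/(Q_r + Q_w)
= (23700×8.36 + 3550×0.712)/(23700 + 3550) = 200700/27250 = 7.364 mg/L.

7.36 mg/L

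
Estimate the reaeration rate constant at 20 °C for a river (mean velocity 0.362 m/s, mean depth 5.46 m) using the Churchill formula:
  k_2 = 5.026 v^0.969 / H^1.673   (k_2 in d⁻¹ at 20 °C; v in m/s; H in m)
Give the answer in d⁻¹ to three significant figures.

k_2 ≈ 0.110 d⁻¹

k_2 = 5.026 × 0.362^0.969 / 5.46^1.673 = 5.026 × 0.3736 / 17.11 = 0.1097 d⁻¹.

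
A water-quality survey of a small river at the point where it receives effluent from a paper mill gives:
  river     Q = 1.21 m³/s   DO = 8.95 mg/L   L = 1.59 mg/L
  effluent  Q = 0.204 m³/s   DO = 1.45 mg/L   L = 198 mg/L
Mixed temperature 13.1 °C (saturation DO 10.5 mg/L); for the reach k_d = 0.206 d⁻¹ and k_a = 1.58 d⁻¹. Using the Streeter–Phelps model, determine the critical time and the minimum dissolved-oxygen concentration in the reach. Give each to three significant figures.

Mixed DO = (1.21×8.95 + 0.204×1.45)/(1.21+0.204) = 11.13/1.414 = 7.868 mg/L.
Mixed L₀ = (1.21×1.59 + 0.204×198)/(1.414) = 42.32/1.414 = 29.93 mg/L.
Initial deficit D₀ = C_s − DO₀ = 10.5 − 7.868 = 2.632 mg/L.
t_c = (1/1.374) ln[(1.58/0.206)(1 − 2.632×1.374/(0.206×29.93))] = 0.7278 × ln(3.171) = 0.8398 d.
D_c = (0.206/1.58) × 29.93 × e^(−0.206×0.8398) = 0.1304 × 29.93 × 0.8411 = 3.282 mg/L.
Minimum DO = 10.5 − 3.282 = 7.218 mg/L.

t_c ≈ 0.840 d; minimum DO ≈ 7.22 mg/L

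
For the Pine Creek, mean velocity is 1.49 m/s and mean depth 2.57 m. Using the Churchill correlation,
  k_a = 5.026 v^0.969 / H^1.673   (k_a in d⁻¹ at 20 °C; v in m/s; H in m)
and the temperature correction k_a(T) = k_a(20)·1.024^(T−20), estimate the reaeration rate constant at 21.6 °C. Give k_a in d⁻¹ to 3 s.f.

k_a(20) = 5.026 × 1.49^0.969 / 2.57^1.673 = 5.026 × 1.472 / 4.851 = 1.525 d⁻¹.
k_a(21.6) = 1.525 × 1.024^(21.6−20) = 1.525 × 1.039 = 1.584 d⁻¹.

k_a ≈ 1.58 d⁻¹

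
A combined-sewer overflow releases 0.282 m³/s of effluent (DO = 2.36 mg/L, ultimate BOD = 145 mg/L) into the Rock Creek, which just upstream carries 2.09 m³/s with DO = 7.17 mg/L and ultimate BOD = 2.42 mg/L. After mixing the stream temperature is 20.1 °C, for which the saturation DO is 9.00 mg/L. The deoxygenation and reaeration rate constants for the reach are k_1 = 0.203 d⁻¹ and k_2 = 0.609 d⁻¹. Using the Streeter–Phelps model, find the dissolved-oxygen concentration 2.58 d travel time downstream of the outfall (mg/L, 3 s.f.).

DO ≈ 4.78 mg/L

Mixed DO = (2.09×7.17 + 0.282×2.36)/(2.09+0.282) = 15.65/2.372 = 6.598 mg/L.
Mixed L₀ = (2.09×2.42 + 0.282×145)/(2.372) = 45.95/2.372 = 19.37 mg/L.
Initial deficit D₀ = C_s − DO₀ = 9.00 − 6.598 = 2.402 mg/L.
D(2.58) = [0.203×19.37/(0.609−0.203)](e^(−0.203×2.58) − e^(−0.609×2.58)) + 2.402 e^(−0.609×2.58)
= 9.685 × (0.5923 − 0.2078) + 2.402 × 0.2078 = 4.223 mg/L.
DO = 9.00 − 4.223 = 4.777 mg/L.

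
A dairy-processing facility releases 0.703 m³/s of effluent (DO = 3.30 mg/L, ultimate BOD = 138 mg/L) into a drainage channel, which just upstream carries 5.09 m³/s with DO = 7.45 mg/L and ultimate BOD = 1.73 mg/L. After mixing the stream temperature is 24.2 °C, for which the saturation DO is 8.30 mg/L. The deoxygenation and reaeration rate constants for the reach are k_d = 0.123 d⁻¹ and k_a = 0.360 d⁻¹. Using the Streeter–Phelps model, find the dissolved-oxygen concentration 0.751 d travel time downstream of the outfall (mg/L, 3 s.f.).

Mixed DO = (5.09×7.45 + 0.703×3.30)/(5.09+0.703) = 40.24/5.793 = 6.946 mg/L.
Mixed L₀ = (5.09×1.73 + 0.703×138)/(5.793) = 105.8/5.793 = 18.27 mg/L.
Initial deficit D₀ = C_s − DO₀ = 8.30 − 6.946 = 1.354 mg/L.
D(0.751) = [0.123×18.27/(0.360−0.123)](e^(−0.123×0.751) − e^(−0.360×0.751)) + 1.354 e^(−0.360×0.751)
= 9.480 × (0.9118 − 0.7631) + 1.354 × 0.7631 = 2.442 mg/L.
DO = 8.30 − 2.442 = 5.858 mg/L.

DO ≈ 5.86 mg/L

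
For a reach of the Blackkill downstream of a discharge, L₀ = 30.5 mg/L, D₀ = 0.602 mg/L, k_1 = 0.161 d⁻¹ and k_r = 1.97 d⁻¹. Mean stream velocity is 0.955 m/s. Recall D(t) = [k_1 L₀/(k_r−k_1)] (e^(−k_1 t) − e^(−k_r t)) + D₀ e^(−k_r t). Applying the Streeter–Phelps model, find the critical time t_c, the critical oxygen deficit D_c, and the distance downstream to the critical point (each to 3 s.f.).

t_c ≈ 1.25 d; D_c ≈ 2.04 mg/L; x_c ≈ 103 km

t_c = [1/(k_r−k_1)] ln[(k_r/k_1)(1 − D₀(k_r−k_1)/(k_1 L₀))]
= [1/(1.97−0.161)] ln[(1.97/0.161)(1 − 0.602×1.809/(0.161×30.5))]
= (1/1.809) ln[12.24 × 0.7782] = 0.5528 × ln(9.522) = 0.5528 × 2.254 = 1.246 d.
L(t_c) = L₀ e^(−k_1 t_c) = 30.5 × 0.8183 = 24.96 mg/L, and at the critical point k_r D_c = k_1 L, so D_c = (0.161/1.97) × 24.96 = 2.040 mg/L.
x_c = v t_c = 0.955 m/s × 1.246 d × 86400 s/d = 102800 m ≈ 103 km.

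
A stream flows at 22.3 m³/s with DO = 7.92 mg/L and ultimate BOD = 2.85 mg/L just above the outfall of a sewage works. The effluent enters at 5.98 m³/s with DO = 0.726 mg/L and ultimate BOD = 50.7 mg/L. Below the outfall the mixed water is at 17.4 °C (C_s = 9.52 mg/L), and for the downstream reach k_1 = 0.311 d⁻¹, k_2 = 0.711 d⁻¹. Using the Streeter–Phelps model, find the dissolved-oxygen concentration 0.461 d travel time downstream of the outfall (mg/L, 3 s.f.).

DO ≈ 5.80 mg/L

Mixed DO = (22.3×7.92 + 5.98×0.726)/(22.3+5.98) = 181.0/28.28 = 6.399 mg/L.
Mixed L₀ = (22.3×2.85 + 5.98×50.7)/(28.28) = 366.7/28.28 = 12.97 mg/L.
Initial deficit D₀ = C_s − DO₀ = 9.52 − 6.399 = 3.121 mg/L.
D(0.461) = [0.311×12.97/(0.711−0.311)](e^(−0.311×0.461) − e^(−0.711×0.461)) + 3.121 e^(−0.711×0.461)
= 10.08 × (0.8664 − 0.7205) + 3.121 × 0.7205 = 3.720 mg/L.
DO = 9.52 − 3.720 = 5.800 mg/L.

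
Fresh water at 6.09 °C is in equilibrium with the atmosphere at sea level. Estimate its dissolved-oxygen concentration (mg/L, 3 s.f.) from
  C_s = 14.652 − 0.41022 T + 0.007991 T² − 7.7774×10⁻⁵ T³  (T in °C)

C_s ≈ 12.4 mg/L

C_s = 14.652 − 0.41022×6.09 + 0.007991×6.09² − 7.7774×10⁻⁵×6.09³ = 12.43 mg/L.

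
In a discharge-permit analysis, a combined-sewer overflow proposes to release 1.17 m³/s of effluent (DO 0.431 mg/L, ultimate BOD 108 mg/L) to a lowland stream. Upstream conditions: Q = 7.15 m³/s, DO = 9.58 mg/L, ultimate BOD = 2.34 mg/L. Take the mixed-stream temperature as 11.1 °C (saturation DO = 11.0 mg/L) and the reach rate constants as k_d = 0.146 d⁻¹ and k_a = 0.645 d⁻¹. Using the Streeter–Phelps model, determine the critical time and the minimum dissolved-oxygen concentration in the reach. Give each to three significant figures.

Mixed DO = (7.15×9.58 + 1.17×0.431)/(7.15+1.17) = 69.00/8.320 = 8.293 mg/L.
Mixed L₀ = (7.15×2.34 + 1.17×108)/(8.320) = 143.1/8.320 = 17.20 mg/L.
Initial deficit D₀ = C_s − DO₀ = 11.0 − 8.293 = 2.707 mg/L.
t_c = (1/0.4990) ln[(0.645/0.146)(1 − 2.707×0.4990/(0.146×17.20))] = 2.004 × ln(2.042) = 1.430 d.
D_c = (0.146/0.645) × 17.20 × e^(−0.146×1.430) = 0.2264 × 17.20 × 0.8115 = 3.159 mg/L.
Minimum DO = 11.0 − 3.159 = 7.841 mg/L.

t_c ≈ 1.43 d; minimum DO ≈ 7.84 mg/L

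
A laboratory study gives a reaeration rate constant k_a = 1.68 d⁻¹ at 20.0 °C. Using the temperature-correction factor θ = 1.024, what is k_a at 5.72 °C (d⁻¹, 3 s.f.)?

k_a ≈ 1.20 d⁻¹

k_a(T₂) = k_a(T₁) · θ^(T₂−T₁) = 1.68 × 1.024^(5.72−20.0)
= 1.68 × 1.024^-14.3 = 1.68 × 0.7127 = 1.197 d⁻¹.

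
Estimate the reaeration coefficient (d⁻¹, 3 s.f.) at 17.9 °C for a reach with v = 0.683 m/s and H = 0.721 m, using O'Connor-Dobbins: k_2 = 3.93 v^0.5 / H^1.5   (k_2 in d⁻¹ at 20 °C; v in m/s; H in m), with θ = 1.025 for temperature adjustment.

k_2 ≈ 5.04 d⁻¹

k_2(20) = 3.93 × 0.683^0.5 / 0.721^1.5 = 3.93 × 0.8264 / 0.6122 = 5.305 d⁻¹.
k_2(17.9) = 5.305 × 1.025^(17.9−20) = 5.305 × 0.9495 = 5.037 d⁻¹.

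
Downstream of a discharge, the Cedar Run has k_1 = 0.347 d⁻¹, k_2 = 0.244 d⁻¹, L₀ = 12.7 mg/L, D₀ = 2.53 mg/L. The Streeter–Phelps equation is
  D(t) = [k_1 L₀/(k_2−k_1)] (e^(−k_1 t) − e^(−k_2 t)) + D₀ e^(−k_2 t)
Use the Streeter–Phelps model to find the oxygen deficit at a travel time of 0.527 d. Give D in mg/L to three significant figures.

D ≈ 4.21 mg/L

k_1 L₀/(k_2−k_1) = 0.347×12.7/(0.244−0.347) = 4.407/-0.1030 = -42.79 mg/L.
e^(−k_1 t) = e^(−0.347×0.5270) = 0.8329; e^(−k_2 t) = e^(−0.244×0.5270) = 0.8793.
D = -42.79 × (0.8329 − 0.8793) + 2.53 × 0.8793 = 1.988 + 2.225 = 4.212 mg/L.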